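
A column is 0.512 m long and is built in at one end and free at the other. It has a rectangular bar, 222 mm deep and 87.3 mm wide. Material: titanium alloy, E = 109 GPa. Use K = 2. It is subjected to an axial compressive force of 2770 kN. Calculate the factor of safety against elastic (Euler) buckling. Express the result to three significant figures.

n ≈ 4.56

Buckling occurs about the weak axis: I_min = h·b³/12 with b = 87.3 mm (the shorter side).
I_min = 222×87.3³/12 = 1.231×10^7 mm⁴
I = 1.231×10^7 mm⁴ = 1.231×10^-5 m⁴
Effective length L_e = K·L = 2 × 0.512 = 1.024 m
P_cr = π²EI / L_e² = π² × 109×10⁹ × 1.231×10^-5 / 1.024² = 1.263×10^7 N
Factor of safety n = P_cr / P = 12628 / 2770 = 4.56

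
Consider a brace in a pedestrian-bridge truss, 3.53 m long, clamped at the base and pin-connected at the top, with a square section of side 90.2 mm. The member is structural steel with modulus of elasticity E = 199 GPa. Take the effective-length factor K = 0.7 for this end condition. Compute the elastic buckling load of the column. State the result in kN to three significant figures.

I = a⁴/12 = 90.2⁴/12 = 5.516×10^6 mm⁴
I = 5.516×10^6 mm⁴ = 5.516×10^-6 m⁴
Effective length L_e = K·L = 0.7 × 3.53 = 2.471 m
P_cr = π²EI / L_e² = π² × 199×10⁹ × 5.516×10^-6 / 2.471² = 1.774×10^6 N

P_cr ≈ 1770 kN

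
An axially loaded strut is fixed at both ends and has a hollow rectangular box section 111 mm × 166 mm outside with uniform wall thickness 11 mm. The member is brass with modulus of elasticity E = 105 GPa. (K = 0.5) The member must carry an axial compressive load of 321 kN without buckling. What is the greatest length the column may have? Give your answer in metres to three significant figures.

Inner dimensions: h_i = 166 − 2×11 = 144.0 mm, b_i = 111 − 2×11 = 89.00 mm
Weak-axis I_min = (h_o·b_o³ − h_i·b_i³)/12 with b_o = 111, b_i = 89.00 mm (shorter outer/inner sides).
I_min = (166×111³ − 144.0×89.00³)/12 = 1.046×10^7 mm⁴
I = 1.046×10^-5 m⁴
At the buckling limit P_cr = P = 3.210×10^5 N
From P_cr = π²EI/(K·L)²:  L = (1/K)·√(π²EI/P_cr) = (1/0.5)·√(π²×1.05×10^11×1.046×10^-5/3.210×10^5)
L = 11.6 m

L_max ≈ 11.6 m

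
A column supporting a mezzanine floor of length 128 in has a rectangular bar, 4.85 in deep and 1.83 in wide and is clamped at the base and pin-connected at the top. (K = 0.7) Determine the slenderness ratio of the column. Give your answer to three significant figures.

For a rectangle r_min = b/√12 = 1.83/√12 = 0.5283 in
L_e = K·L = 0.7 × 128 = 89.60 in
λ = L_e / r_min = 89.600 / 0.5283 = 170

λ ≈ 170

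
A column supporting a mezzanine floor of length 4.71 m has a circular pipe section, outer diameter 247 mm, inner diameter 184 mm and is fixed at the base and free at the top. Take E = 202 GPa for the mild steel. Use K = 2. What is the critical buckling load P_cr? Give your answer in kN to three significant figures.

d_o = 247 mm, d_i = 184 mm
I = π(d_o⁴ − d_i⁴)/64 = π(247⁴ − 184.0⁴)/64 = 1.264×10^8 mm⁴
I = 1.264×10^8 mm⁴ = 1.264×10^-4 m⁴
Effective length L_e = K·L = 2 × 4.71 = 9.420 m
P_cr = π²EI / L_e² = π² × 202×10⁹ × 1.264×10^-4 / 9.420² = 2.841×10^6 N

P_cr ≈ 2840 kN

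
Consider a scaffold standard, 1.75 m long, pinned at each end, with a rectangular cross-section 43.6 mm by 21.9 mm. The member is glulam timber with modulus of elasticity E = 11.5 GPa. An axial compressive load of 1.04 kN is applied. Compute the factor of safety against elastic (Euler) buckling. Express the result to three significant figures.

n ≈ 1.36

Buckling occurs about the weak axis: I_min = h·b³/12 with b = 21.9 mm (the shorter side).
I_min = 43.6×21.9³/12 = 3.816×10^4 mm⁴
I = 3.816×10^4 mm⁴ = 3.816×10^-8 m⁴
Effective length L_e = K·L = 1 × 1.75 = 1.750 m
P_cr = π²EI / L_e² = π² × 11.5×10⁹ × 3.816×10^-8 / 1.750² = 1.414×10^3 N
Factor of safety n = P_cr / P = 1.4144 / 1.04 = 1.36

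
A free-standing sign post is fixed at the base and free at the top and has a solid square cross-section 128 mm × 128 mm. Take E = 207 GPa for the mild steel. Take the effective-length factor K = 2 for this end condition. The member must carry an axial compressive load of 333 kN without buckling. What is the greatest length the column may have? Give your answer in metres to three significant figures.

L_max ≈ 5.86 m

I = a⁴/12 = 128⁴/12 = 2.237×10^7 mm⁴
I = 2.237×10^-5 m⁴
At the buckling limit P_cr = P = 3.330×10^5 N
From P_cr = π²EI/(K·L)²:  L = (1/K)·√(π²EI/P_cr) = (1/2)·√(π²×2.07×10^11×2.237×10^-5/3.330×10^5)
L = 5.86 m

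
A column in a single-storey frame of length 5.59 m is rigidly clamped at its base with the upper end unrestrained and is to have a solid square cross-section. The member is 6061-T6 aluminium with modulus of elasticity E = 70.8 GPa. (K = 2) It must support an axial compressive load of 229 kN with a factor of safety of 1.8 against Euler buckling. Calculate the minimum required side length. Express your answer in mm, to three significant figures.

a ≈ 172 mm

Required P_cr = n·P = 1.8 × 229 = 412.2 kN
L_e = K·L = 2 × 5.59 = 11.18 m
Required I = P_cr·L_e²/(π²E) = 4.122×10^5 × 11.18² / (π² × 7.08×10^10) = 7.373×10^-5 m⁴
I_req = 7.373×10^7 mm⁴
Solid square: I = a⁴/12  ⇒  a = (12I)^(1/4) = (12×7.373×10^7)^(1/4) = 172 mm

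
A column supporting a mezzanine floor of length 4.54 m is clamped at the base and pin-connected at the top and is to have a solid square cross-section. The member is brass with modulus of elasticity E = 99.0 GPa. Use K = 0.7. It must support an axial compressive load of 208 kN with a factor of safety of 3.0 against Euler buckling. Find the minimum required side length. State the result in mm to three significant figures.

Required P_cr = n·P = 3.0 × 208 = 624.0 kN
L_e = K·L = 0.7 × 4.54 = 3.178 m
Required I = P_cr·L_e²/(π²E) = 6.240×10^5 × 3.178² / (π² × 9.90×10^10) = 6.450×10^-6 m⁴
I_req = 6.450×10^6 mm⁴
Solid square: I = a⁴/12  ⇒  a = (12I)^(1/4) = (12×6.450×10^6)^(1/4) = 93.8 mm

a ≈ 93.8 mm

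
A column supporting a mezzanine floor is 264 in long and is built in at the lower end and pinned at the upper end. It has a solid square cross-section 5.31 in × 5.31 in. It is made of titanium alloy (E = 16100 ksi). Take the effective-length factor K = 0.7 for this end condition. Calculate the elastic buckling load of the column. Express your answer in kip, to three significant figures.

P_cr ≈ 308 kip

I = a⁴/12 = 5.31⁴/12 = 66.25 in⁴
Effective length L_e = K·L = 0.7 × 264 = 184.8 in
P_cr = π²EI / L_e² = π² × 16100×10³ × 66.25 / 184.8² = 3.083×10^5 lb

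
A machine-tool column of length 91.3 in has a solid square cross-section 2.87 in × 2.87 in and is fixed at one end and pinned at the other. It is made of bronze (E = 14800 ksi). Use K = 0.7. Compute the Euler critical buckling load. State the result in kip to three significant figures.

P_cr ≈ 202 kip

I = a⁴/12 = 2.87⁴/12 = 5.654 in⁴
Effective length L_e = K·L = 0.7 × 91.3 = 63.91 in
P_cr = π²EI / L_e² = π² × 14800×10³ × 5.654 / 63.91² = 2.022×10^5 lb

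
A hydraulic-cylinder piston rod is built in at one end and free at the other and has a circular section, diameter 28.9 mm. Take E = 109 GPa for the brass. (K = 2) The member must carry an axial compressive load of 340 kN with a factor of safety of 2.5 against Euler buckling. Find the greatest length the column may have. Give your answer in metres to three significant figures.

I = πd⁴/64 = π×28.9⁴/64 = 3.424×10^4 mm⁴
I = 3.424×10^-8 m⁴
Required critical load P_cr = n·P = 2.5 × 340 = 850.0 kN = 8.500×10^5 N
From P_cr = π²EI/(K·L)²:  L = (1/K)·√(π²EI/P_cr) = (1/2)·√(π²×1.09×10^11×3.424×10^-8/8.500×10^5)
L = 0.104 m

L_max ≈ 0.104 m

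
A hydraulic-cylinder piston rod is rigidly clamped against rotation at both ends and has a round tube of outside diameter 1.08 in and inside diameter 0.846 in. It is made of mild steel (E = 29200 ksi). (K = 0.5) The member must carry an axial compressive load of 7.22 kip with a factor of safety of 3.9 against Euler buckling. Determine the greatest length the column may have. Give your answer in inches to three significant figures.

d_o = 1.08 in, d_i = 0.846 in
I = π(d_o⁴ − d_i⁴)/64 = π(1.08⁴ − 0.8460⁴)/64 = 4.164×10^-2 in⁴
Required critical load P_cr = n·P = 3.9 × 7.22 = 28.16 kip = 2.816×10^4 lb
From P_cr = π²EI/(K·L)²:  L = (1/K)·√(π²EI/P_cr) = (1/0.5)·√(π²×2.92×10^7×4.164×10^-2/2.816×10^4)
L = 41.3 in

L_max ≈ 41.3 in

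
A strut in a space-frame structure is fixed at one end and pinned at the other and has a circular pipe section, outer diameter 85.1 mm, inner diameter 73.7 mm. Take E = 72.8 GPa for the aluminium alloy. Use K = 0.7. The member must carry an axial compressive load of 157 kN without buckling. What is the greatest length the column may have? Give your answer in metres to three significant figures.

L_max ≈ 3.24 m

d_o = 85.1 mm, d_i = 73.7 mm
I = π(d_o⁴ − d_i⁴)/64 = π(85.1⁴ − 73.70⁴)/64 = 1.126×10^6 mm⁴
I = 1.126×10^-6 m⁴
At the buckling limit P_cr = P = 1.570×10^5 N
From P_cr = π²EI/(K·L)²:  L = (1/K)·√(π²EI/P_cr) = (1/0.7)·√(π²×7.28×10^10×1.126×10^-6/1.570×10^5)
L = 3.24 m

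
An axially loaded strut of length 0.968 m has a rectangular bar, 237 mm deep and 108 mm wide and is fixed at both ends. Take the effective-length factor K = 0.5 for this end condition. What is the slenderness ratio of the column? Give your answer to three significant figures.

For a rectangle r_min = b/√12 = 108/√12 = 31.18 mm
L_e = K·L = 0.5 × 0.968 m = 0.4840 m = 484.00 mm
λ = L_e / r_min = 484.00 / 31.18 = 15.5

λ ≈ 15.5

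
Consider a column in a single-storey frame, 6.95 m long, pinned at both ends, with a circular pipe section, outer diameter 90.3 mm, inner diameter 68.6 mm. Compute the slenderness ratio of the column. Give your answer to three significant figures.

d_o = 90.3 mm, d_i = 68.6 mm
I = π(d_o⁴ − d_i⁴)/64 = π(90.3⁴ − 68.60⁴)/64 = 2.177×10^6 mm⁴
A = 2.708×10^3 mm²;  r_min = √(I/A) = √(2.177×10^6/2.708×10^3) = 28.35 mm
L_e = K·L = 1 × 6.95 m = 6.950 m = 6950.0 mm
λ = L_e / r_min = 6950.0 / 28.35 = 245

λ ≈ 245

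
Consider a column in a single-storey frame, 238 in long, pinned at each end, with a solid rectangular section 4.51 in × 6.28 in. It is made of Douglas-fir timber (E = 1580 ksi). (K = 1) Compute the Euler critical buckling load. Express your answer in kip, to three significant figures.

Buckling occurs about the weak axis: I_min = h·b³/12 with b = 4.51 in (the shorter side).
I_min = 6.28×4.51³/12 = 48.01 in⁴
Effective length L_e = K·L = 1 × 238 = 238.0 in
P_cr = π²EI / L_e² = π² × 1580×10³ × 48.01 / 238.0² = 1.322×10^4 lb

P_cr ≈ 13.2 kip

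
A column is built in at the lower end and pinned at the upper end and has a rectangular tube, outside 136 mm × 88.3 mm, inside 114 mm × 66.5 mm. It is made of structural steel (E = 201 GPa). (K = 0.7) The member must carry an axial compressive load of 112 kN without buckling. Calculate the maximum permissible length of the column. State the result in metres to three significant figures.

Weak-axis I_min = (h_o·b_o³ − h_i·b_i³)/12 with b_o = 88.3, b_i = 66.50 mm (shorter outer/inner sides).
I_min = (136×88.3³ − 114.0×66.50³)/12 = 5.009×10^6 mm⁴
I = 5.009×10^-6 m⁴
At the buckling limit P_cr = P = 1.120×10^5 N
From P_cr = π²EI/(K·L)²:  L = (1/K)·√(π²EI/P_cr) = (1/0.7)·√(π²×2.01×10^11×5.009×10^-6/1.120×10^5)
L = 13.5 m

L_max ≈ 13.5 m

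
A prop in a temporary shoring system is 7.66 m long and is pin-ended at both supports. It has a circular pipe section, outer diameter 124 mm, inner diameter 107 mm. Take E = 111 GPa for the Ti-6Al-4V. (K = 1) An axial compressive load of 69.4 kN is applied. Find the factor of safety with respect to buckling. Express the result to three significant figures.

d_o = 124 mm, d_i = 107 mm
I = π(d_o⁴ − d_i⁴)/64 = π(124⁴ − 107.0⁴)/64 = 5.171×10^6 mm⁴
I = 5.171×10^6 mm⁴ = 5.171×10^-6 m⁴
Effective length L_e = K·L = 1 × 7.66 = 7.660 m
P_cr = π²EI / L_e² = π² × 111×10⁹ × 5.171×10^-6 / 7.660² = 9.655×10^4 N
Factor of safety n = P_cr / P = 96.546 / 69.4 = 1.39

n ≈ 1.39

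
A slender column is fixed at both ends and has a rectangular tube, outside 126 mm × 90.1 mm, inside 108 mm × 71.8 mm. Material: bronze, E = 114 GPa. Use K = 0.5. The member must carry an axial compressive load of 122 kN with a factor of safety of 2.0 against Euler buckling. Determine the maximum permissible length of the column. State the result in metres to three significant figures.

Weak-axis I_min = (h_o·b_o³ − h_i·b_i³)/12 with b_o = 90.1, b_i = 71.80 mm (shorter outer/inner sides).
I_min = (126×90.1³ − 108.0×71.80³)/12 = 4.349×10^6 mm⁴
I = 4.349×10^-6 m⁴
Required critical load P_cr = n·P = 2.0 × 122 = 244.0 kN = 2.440×10^5 N
From P_cr = π²EI/(K·L)²:  L = (1/K)·√(π²EI/P_cr) = (1/0.5)·√(π²×1.14×10^11×4.349×10^-6/2.440×10^5)
L = 8.96 m

L_max ≈ 8.96 m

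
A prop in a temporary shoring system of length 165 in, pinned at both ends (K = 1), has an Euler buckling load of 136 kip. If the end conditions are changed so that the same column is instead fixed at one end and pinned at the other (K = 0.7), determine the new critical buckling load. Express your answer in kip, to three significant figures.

P_cr ≈ 278 kip

P_cr ∝ 1/K², so P_cr,new = P_cr,old × (K_old/K_new)² = 136 × (1/0.7)²
= 136 × 2.041 = 278 kip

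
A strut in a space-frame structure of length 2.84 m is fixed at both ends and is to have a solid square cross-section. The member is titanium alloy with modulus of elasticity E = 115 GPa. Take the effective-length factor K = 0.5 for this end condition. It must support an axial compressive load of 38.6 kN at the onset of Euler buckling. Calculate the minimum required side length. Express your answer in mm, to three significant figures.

a ≈ 30.1 mm

L_e = K·L = 0.5 × 2.84 = 1.420 m
Required I = P_cr·L_e²/(π²E) = 3.860×10^4 × 1.420² / (π² × 1.15×10^11) = 6.858×10^-8 m⁴
I_req = 6.858×10^4 mm⁴
Solid square: I = a⁴/12  ⇒  a = (12I)^(1/4) = (12×6.858×10^4)^(1/4) = 30.1 mm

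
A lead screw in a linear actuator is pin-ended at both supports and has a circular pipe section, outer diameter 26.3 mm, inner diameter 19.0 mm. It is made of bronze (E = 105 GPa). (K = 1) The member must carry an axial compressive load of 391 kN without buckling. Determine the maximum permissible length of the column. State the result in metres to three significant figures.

L_max ≈ 0.213 m

d_o = 26.3 mm, d_i = 19.0 mm
I = π(d_o⁴ − d_i⁴)/64 = π(26.3⁴ − 19.00⁴)/64 = 1.709×10^4 mm⁴
I = 1.709×10^-8 m⁴
At the buckling limit P_cr = P = 3.910×10^5 N
From P_cr = π²EI/(K·L)²:  L = (1/K)·√(π²EI/P_cr) = (1/1)·√(π²×1.05×10^11×1.709×10^-8/3.910×10^5)
L = 0.213 m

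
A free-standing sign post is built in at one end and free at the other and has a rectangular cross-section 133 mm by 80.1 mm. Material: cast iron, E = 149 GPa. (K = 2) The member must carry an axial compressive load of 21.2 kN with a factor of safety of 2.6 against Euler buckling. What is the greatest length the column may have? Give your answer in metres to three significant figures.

Buckling occurs about the weak axis: I_min = h·b³/12 with b = 80.1 mm (the shorter side).
I_min = 133×80.1³/12 = 5.696×10^6 mm⁴
I = 5.696×10^-6 m⁴
Required critical load P_cr = n·P = 2.6 × 21.2 = 55.12 kN = 5.512×10^4 N
From P_cr = π²EI/(K·L)²:  L = (1/K)·√(π²EI/P_cr) = (1/2)·√(π²×1.49×10^11×5.696×10^-6/5.512×10^4)
L = 6.16 m

L_max ≈ 6.16 m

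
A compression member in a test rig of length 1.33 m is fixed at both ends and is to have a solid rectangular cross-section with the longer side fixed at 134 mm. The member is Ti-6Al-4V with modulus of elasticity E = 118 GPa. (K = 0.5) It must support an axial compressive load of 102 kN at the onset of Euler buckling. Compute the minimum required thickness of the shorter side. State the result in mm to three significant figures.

L_e = K·L = 0.5 × 1.33 = 0.6650 m
Required I = P_cr·L_e²/(π²E) = 1.020×10^5 × 0.6650² / (π² × 1.18×10^11) = 3.873×10^-8 m⁴
I_req = 3.873×10^4 mm⁴
Rectangle, weak axis: I_min = h·b³/12 with h = 134 mm fixed  ⇒  b = (12I/h)^(1/3) = 15.1 mm

b ≈ 15.1 mm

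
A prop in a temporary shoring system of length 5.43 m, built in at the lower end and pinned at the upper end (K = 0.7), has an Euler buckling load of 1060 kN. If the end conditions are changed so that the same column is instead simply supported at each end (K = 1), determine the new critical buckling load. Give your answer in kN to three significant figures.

P_cr ≈ 519 kN

P_cr ∝ 1/K², so P_cr,new = P_cr,old × (K_old/K_new)² = 1060 × (0.7/1)²
= 1060 × 0.4900 = 519 kN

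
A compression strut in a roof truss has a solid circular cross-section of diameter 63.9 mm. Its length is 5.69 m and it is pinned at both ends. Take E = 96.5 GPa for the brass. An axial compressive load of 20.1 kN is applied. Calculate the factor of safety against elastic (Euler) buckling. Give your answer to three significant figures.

I = πd⁴/64 = π×63.9⁴/64 = 8.184×10^5 mm⁴
I = 8.184×10^5 mm⁴ = 8.184×10^-7 m⁴
Effective length L_e = K·L = 1 × 5.69 = 5.690 m
P_cr = π²EI / L_e² = π² × 96.5×10⁹ × 8.184×10^-7 / 5.690² = 2.408×10^4 N
Factor of safety n = P_cr / P = 24.076 / 20.1 = 1.20

n ≈ 1.20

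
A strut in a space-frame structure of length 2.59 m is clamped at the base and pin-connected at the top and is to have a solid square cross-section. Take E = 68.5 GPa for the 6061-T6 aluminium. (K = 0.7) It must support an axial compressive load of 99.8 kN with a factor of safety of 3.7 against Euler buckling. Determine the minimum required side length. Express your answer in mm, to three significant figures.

Required P_cr = n·P = 3.7 × 99.8 = 369.3 kN
L_e = K·L = 0.7 × 2.59 = 1.813 m
Required I = P_cr·L_e²/(π²E) = 3.693×10^5 × 1.813² / (π² × 6.85×10^10) = 1.795×10^-6 m⁴
I_req = 1.795×10^6 mm⁴
Solid square: I = a⁴/12  ⇒  a = (12I)^(1/4) = (12×1.795×10^6)^(1/4) = 68.1 mm

a ≈ 68.1 mm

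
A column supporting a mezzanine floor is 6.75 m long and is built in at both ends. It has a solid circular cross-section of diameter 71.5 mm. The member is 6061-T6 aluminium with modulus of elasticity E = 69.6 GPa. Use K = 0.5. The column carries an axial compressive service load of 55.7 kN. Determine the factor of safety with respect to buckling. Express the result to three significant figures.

n ≈ 1.39

I = πd⁴/64 = π×71.5⁴/64 = 1.283×10^6 mm⁴
I = 1.283×10^6 mm⁴ = 1.283×10^-6 m⁴
Effective length L_e = K·L = 0.5 × 6.75 = 3.375 m
P_cr = π²EI / L_e² = π² × 69.6×10⁹ × 1.283×10^-6 / 3.375² = 7.737×10^4 N
Factor of safety n = P_cr / P = 77.367 / 55.7 = 1.39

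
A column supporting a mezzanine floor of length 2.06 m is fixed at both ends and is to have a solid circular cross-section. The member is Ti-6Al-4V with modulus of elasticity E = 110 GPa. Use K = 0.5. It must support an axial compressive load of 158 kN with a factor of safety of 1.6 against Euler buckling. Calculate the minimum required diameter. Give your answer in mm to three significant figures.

d ≈ 47.4 mm

Required P_cr = n·P = 1.6 × 158 = 252.8 kN
L_e = K·L = 0.5 × 2.06 = 1.030 m
Required I = P_cr·L_e²/(π²E) = 2.528×10^5 × 1.030² / (π² × 1.10×10^11) = 2.470×10^-7 m⁴
I_req = 2.470×10^5 mm⁴
Solid circle: I = πd⁴/64  ⇒  d = (64I/π)^(1/4) = (64×2.470×10^5/π)^(1/4) = 47.4 mm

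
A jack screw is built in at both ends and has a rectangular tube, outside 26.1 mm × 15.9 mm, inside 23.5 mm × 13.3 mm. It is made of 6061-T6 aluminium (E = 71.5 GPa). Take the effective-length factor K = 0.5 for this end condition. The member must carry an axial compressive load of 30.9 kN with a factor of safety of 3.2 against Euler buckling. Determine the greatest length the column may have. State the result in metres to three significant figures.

Weak-axis I_min = (h_o·b_o³ − h_i·b_i³)/12 with b_o = 15.9, b_i = 13.30 mm (shorter outer/inner sides).
I_min = (26.1×15.9³ − 23.50×13.30³)/12 = 4.136×10^3 mm⁴
I = 4.136×10^-9 m⁴
Required critical load P_cr = n·P = 3.2 × 30.9 = 98.88 kN = 9.888×10^4 N
From P_cr = π²EI/(K·L)²:  L = (1/K)·√(π²EI/P_cr) = (1/0.5)·√(π²×7.15×10^10×4.136×10^-9/9.888×10^4)
L = 0.344 m

L_max ≈ 0.344 m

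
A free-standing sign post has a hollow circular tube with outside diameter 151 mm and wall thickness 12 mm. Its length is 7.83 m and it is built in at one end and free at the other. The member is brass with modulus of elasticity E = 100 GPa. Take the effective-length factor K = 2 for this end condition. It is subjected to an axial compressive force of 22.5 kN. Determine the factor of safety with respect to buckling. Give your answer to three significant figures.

n ≈ 2.28

Inner diameter d_i = 151 − 2×12 = 127.0 mm
I = π(d_o⁴ − d_i⁴)/64 = π(151⁴ − 127.0⁴)/64 = 1.275×10^7 mm⁴
I = 1.275×10^7 mm⁴ = 1.275×10^-5 m⁴
Effective length L_e = K·L = 2 × 7.83 = 15.66 m
P_cr = π²EI / L_e² = π² × 100×10⁹ × 1.275×10^-5 / 15.66² = 5.131×10^4 N
Factor of safety n = P_cr / P = 51.313 / 22.5 = 2.28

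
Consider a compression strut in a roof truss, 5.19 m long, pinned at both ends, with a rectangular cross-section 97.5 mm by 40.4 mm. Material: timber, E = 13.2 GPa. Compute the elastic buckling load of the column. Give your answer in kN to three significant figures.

P_cr ≈ 2.59 kN

Buckling occurs about the weak axis: I_min = h·b³/12 with b = 40.4 mm (the shorter side).
I_min = 97.5×40.4³/12 = 5.358×10^5 mm⁴
I = 5.358×10^5 mm⁴ = 5.358×10^-7 m⁴
Effective length L_e = K·L = 1 × 5.19 = 5.190 m
P_cr = π²EI / L_e² = π² × 13.2×10⁹ × 5.358×10^-7 / 5.190² = 2.591×10^3 N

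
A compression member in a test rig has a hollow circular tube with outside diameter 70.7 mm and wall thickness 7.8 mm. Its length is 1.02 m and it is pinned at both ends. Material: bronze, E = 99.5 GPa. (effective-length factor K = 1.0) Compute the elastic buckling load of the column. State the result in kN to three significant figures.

Inner diameter d_i = 70.7 − 2×7.8 = 55.10 mm
I = π(d_o⁴ − d_i⁴)/64 = π(70.7⁴ − 55.10⁴)/64 = 7.740×10^5 mm⁴
I = 7.740×10^5 mm⁴ = 7.740×10^-7 m⁴
Effective length L_e = K·L = 1 × 1.02 = 1.020 m
P_cr = π²EI / L_e² = π² × 99.5×10⁹ × 7.740×10^-7 / 1.020² = 7.306×10^5 N

P_cr ≈ 731 kN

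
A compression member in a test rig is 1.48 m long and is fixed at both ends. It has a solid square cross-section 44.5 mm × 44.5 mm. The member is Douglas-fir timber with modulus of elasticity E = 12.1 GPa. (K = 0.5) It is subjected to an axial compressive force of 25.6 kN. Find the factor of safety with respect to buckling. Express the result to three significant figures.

I = a⁴/12 = 44.5⁴/12 = 3.268×10^5 mm⁴
I = 3.268×10^5 mm⁴ = 3.268×10^-7 m⁴
Effective length L_e = K·L = 0.5 × 1.48 = 0.7400 m
P_cr = π²EI / L_e² = π² × 12.1×10⁹ × 3.268×10^-7 / 0.7400² = 7.127×10^4 N
Factor of safety n = P_cr / P = 71.266 / 25.6 = 2.78

n ≈ 2.78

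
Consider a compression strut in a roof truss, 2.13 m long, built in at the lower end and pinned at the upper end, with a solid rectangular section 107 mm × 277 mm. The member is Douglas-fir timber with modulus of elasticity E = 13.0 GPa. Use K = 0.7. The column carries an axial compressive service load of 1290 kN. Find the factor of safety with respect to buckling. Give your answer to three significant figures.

n ≈ 1.27

Buckling occurs about the weak axis: I_min = h·b³/12 with b = 107 mm (the shorter side).
I_min = 277×107³/12 = 2.828×10^7 mm⁴
I = 2.828×10^7 mm⁴ = 2.828×10^-5 m⁴
Effective length L_e = K·L = 0.7 × 2.13 = 1.491 m
P_cr = π²EI / L_e² = π² × 13.0×10⁹ × 2.828×10^-5 / 1.491² = 1.632×10^6 N
Factor of safety n = P_cr / P = 1632.1 / 1290 = 1.27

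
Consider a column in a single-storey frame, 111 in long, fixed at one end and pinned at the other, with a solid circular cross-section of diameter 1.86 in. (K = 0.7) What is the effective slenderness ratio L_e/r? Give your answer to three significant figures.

λ ≈ 167

For a solid circle r = d/4 = 1.86/4 = 0.4650 in
L_e = K·L = 0.7 × 111 = 77.70 in
λ = L_e / r_min = 77.700 / 0.4650 = 167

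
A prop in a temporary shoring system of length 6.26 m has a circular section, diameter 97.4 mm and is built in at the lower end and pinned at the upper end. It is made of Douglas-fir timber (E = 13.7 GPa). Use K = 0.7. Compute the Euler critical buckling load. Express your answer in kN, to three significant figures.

P_cr ≈ 31.1 kN

I = πd⁴/64 = π×97.4⁴/64 = 4.418×10^6 mm⁴
I = 4.418×10^6 mm⁴ = 4.418×10^-6 m⁴
Effective length L_e = K·L = 0.7 × 6.26 = 4.382 m
P_cr = π²EI / L_e² = π² × 13.7×10⁹ × 4.418×10^-6 / 4.382² = 3.111×10^4 N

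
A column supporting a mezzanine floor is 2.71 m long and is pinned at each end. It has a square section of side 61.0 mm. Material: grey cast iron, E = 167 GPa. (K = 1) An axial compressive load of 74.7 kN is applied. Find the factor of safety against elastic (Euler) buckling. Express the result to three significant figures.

I = a⁴/12 = 61.0⁴/12 = 1.154×10^6 mm⁴
I = 1.154×10^6 mm⁴ = 1.154×10^-6 m⁴
Effective length L_e = K·L = 1 × 2.71 = 2.710 m
P_cr = π²EI / L_e² = π² × 167×10⁹ × 1.154×10^-6 / 2.710² = 2.589×10^5 N
Factor of safety n = P_cr / P = 258.95 / 74.7 = 3.47

n ≈ 3.47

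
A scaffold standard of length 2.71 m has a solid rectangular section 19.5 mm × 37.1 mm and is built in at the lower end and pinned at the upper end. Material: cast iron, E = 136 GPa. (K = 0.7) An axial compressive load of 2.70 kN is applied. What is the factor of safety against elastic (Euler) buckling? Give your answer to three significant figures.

Buckling occurs about the weak axis: I_min = h·b³/12 with b = 19.5 mm (the shorter side).
I_min = 37.1×19.5³/12 = 2.292×10^4 mm⁴
I = 2.292×10^4 mm⁴ = 2.292×10^-8 m⁴
Effective length L_e = K·L = 0.7 × 2.71 = 1.897 m
P_cr = π²EI / L_e² = π² × 136×10⁹ × 2.292×10^-8 / 1.897² = 8.551×10^3 N
Factor of safety n = P_cr / P = 8.5507 / 2.70 = 3.17

n ≈ 3.17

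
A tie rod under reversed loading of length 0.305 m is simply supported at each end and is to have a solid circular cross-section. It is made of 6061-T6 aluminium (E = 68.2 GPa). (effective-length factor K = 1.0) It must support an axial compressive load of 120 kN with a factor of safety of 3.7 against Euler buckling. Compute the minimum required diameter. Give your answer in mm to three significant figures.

d ≈ 33.4 mm

Required P_cr = n·P = 3.7 × 120 = 444.0 kN
L_e = K·L = 1 × 0.305 = 0.3050 m
Required I = P_cr·L_e²/(π²E) = 4.440×10^5 × 0.3050² / (π² × 6.82×10^10) = 6.136×10^-8 m⁴
I_req = 6.136×10^4 mm⁴
Solid circle: I = πd⁴/64  ⇒  d = (64I/π)^(1/4) = (64×6.136×10^4/π)^(1/4) = 33.4 mm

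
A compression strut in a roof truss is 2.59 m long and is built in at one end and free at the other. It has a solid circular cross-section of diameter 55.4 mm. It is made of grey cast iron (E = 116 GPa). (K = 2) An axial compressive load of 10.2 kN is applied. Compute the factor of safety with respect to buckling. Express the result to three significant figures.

I = πd⁴/64 = π×55.4⁴/64 = 4.624×10^5 mm⁴
I = 4.624×10^5 mm⁴ = 4.624×10^-7 m⁴
Effective length L_e = K·L = 2 × 2.59 = 5.180 m
P_cr = π²EI / L_e² = π² × 116×10⁹ × 4.624×10^-7 / 5.180² = 1.973×10^4 N
Factor of safety n = P_cr / P = 19.729 / 10.2 = 1.93

n ≈ 1.93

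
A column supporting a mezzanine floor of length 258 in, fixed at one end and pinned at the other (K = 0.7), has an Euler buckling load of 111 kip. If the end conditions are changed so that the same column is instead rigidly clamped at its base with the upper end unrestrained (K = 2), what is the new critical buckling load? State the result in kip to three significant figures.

P_cr ∝ 1/K², so P_cr,new = P_cr,old × (K_old/K_new)² = 111 × (0.7/2)²
= 111 × 0.1225 = 13.6 kip

P_cr ≈ 13.6 kip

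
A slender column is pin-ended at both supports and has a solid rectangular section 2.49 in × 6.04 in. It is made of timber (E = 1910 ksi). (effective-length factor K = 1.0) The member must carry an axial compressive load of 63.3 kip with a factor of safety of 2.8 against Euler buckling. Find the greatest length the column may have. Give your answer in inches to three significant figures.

L_max ≈ 28.7 in

Buckling occurs about the weak axis: I_min = h·b³/12 with b = 2.49 in (the shorter side).
I_min = 6.04×2.49³/12 = 7.771 in⁴
Required critical load P_cr = n·P = 2.8 × 63.3 = 177.2 kip = 1.772×10^5 lb
From P_cr = π²EI/(K·L)²:  L = (1/K)·√(π²EI/P_cr) = (1/1)·√(π²×1.91×10^6×7.771/1.772×10^5)
L = 28.7 in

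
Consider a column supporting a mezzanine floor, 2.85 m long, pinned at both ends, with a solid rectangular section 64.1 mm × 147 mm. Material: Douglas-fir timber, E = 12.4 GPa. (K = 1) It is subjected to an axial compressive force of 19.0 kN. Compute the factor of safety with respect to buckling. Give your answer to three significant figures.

n ≈ 2.56

Buckling occurs about the weak axis: I_min = h·b³/12 with b = 64.1 mm (the shorter side).
I_min = 147×64.1³/12 = 3.226×10^6 mm⁴
I = 3.226×10^6 mm⁴ = 3.226×10^-6 m⁴
Effective length L_e = K·L = 1 × 2.85 = 2.850 m
P_cr = π²EI / L_e² = π² × 12.4×10⁹ × 3.226×10^-6 / 2.850² = 4.861×10^4 N
Factor of safety n = P_cr / P = 48.612 / 19.0 = 2.56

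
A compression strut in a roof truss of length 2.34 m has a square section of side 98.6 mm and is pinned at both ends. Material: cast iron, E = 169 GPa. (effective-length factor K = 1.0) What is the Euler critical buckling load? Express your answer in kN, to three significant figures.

I = a⁴/12 = 98.6⁴/12 = 7.876×10^6 mm⁴
I = 7.876×10^6 mm⁴ = 7.876×10^-6 m⁴
Effective length L_e = K·L = 1 × 2.34 = 2.340 m
P_cr = π²EI / L_e² = π² × 169×10⁹ × 7.876×10^-6 / 2.340² = 2.399×10^6 N

P_cr ≈ 2400 kN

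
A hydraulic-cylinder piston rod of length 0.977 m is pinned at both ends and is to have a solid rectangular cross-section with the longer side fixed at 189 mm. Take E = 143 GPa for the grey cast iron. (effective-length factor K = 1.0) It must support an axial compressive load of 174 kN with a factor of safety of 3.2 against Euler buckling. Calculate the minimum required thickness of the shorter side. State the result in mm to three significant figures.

Required P_cr = n·P = 3.2 × 174 = 556.8 kN
L_e = K·L = 1 × 0.977 = 0.9770 m
Required I = P_cr·L_e²/(π²E) = 5.568×10^5 × 0.9770² / (π² × 1.43×10^11) = 3.766×10^-7 m⁴
I_req = 3.766×10^5 mm⁴
Rectangle, weak axis: I_min = h·b³/12 with h = 189 mm fixed  ⇒  b = (12I/h)^(1/3) = 28.8 mm

b ≈ 28.8 mm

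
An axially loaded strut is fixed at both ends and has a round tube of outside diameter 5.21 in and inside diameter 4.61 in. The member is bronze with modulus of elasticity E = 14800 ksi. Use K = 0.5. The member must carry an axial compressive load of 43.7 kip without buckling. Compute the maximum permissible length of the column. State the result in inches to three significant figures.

L_max ≈ 433 in

d_o = 5.21 in, d_i = 4.61 in
I = π(d_o⁴ − d_i⁴)/64 = π(5.21⁴ − 4.610⁴)/64 = 14.00 in⁴
At the buckling limit P_cr = P = 4.370×10^4 lb
From P_cr = π²EI/(K·L)²:  L = (1/K)·√(π²EI/P_cr) = (1/0.5)·√(π²×1.48×10^7×14.00/4.370×10^4)
L = 433 in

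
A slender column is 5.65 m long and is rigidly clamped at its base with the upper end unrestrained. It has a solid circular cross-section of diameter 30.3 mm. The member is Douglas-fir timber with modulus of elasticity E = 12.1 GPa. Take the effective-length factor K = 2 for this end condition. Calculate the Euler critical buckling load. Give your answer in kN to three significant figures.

P_cr ≈ 0.0387 kN

I = πd⁴/64 = π×30.3⁴/64 = 4.138×10^4 mm⁴
I = 4.138×10^4 mm⁴ = 4.138×10^-8 m⁴
Effective length L_e = K·L = 2 × 5.65 = 11.30 m
P_cr = π²EI / L_e² = π² × 12.1×10⁹ × 4.138×10^-8 / 11.30² = 38.70 N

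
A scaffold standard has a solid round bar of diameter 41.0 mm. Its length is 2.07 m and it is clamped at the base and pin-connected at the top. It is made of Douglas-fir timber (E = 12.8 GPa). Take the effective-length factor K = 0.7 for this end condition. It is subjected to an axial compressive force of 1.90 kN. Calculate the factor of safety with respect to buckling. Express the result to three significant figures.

n ≈ 4.39

I = πd⁴/64 = π×41.0⁴/64 = 1.387×10^5 mm⁴
I = 1.387×10^5 mm⁴ = 1.387×10^-7 m⁴
Effective length L_e = K·L = 0.7 × 2.07 = 1.449 m
P_cr = π²EI / L_e² = π² × 12.8×10⁹ × 1.387×10^-7 / 1.449² = 8.346×10^3 N
Factor of safety n = P_cr / P = 8.3460 / 1.90 = 4.39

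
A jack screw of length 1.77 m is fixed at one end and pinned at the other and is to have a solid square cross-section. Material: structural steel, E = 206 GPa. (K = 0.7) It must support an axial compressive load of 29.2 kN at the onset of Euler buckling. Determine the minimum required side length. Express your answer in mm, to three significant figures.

L_e = K·L = 0.7 × 1.77 = 1.239 m
Required I = P_cr·L_e²/(π²E) = 2.920×10^4 × 1.239² / (π² × 2.06×10^11) = 2.205×10^-8 m⁴
I_req = 2.205×10^4 mm⁴
Solid square: I = a⁴/12  ⇒  a = (12I)^(1/4) = (12×2.205×10^4)^(1/4) = 22.7 mm

a ≈ 22.7 mm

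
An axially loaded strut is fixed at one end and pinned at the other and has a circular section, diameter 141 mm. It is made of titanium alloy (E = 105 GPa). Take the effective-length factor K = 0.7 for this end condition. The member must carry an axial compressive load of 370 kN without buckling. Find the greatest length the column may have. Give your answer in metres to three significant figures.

I = πd⁴/64 = π×141⁴/64 = 1.940×10^7 mm⁴
I = 1.940×10^-5 m⁴
At the buckling limit P_cr = P = 3.700×10^5 N
From P_cr = π²EI/(K·L)²:  L = (1/K)·√(π²EI/P_cr) = (1/0.7)·√(π²×1.05×10^11×1.940×10^-5/3.700×10^5)
L = 10.5 m

L_max ≈ 10.5 m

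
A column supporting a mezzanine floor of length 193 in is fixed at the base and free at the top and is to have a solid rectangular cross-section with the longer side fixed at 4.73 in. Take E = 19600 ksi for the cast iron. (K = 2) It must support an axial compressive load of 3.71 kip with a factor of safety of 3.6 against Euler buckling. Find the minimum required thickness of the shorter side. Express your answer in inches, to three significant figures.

Required P_cr = n·P = 3.6 × 3.71 = 13.36 kip
L_e = K·L = 2 × 193 = 386.0 in
Required I = P_cr·L_e²/(π²E) = 1.336×10^4 × 386.0² / (π² × 1.96×10^7) = 10.29 in⁴
Rectangle, weak axis: I_min = h·b³/12 with h = 4.73 in fixed  ⇒  b = (12I/h)^(1/3) = 2.97 in

b ≈ 2.97 in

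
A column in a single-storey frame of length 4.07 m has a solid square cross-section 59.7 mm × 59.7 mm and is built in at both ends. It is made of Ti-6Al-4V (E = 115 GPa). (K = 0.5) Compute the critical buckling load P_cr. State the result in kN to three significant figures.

I = a⁴/12 = 59.7⁴/12 = 1.059×10^6 mm⁴
I = 1.059×10^6 mm⁴ = 1.059×10^-6 m⁴
Effective length L_e = K·L = 0.5 × 4.07 = 2.035 m
P_cr = π²EI / L_e² = π² × 115×10⁹ × 1.059×10^-6 / 2.035² = 2.901×10^5 N

P_cr ≈ 290 kN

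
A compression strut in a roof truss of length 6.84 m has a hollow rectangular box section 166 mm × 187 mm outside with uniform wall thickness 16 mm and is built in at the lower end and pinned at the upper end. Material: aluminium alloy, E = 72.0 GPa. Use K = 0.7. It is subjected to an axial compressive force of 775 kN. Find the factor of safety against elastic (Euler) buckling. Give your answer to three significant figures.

n ≈ 1.61

Inner dimensions: h_i = 187 − 2×16 = 155.0 mm, b_i = 166 − 2×16 = 134.0 mm
Weak-axis I_min = (h_o·b_o³ − h_i·b_i³)/12 with b_o = 166, b_i = 134.0 mm (shorter outer/inner sides).
I_min = (187×166³ − 155.0×134.0³)/12 = 4.020×10^7 mm⁴
I = 4.020×10^7 mm⁴ = 4.020×10^-5 m⁴
Effective length L_e = K·L = 0.7 × 6.84 = 4.788 m
P_cr = π²EI / L_e² = π² × 72.0×10⁹ × 4.020×10^-5 / 4.788² = 1.246×10^6 N
Factor of safety n = P_cr / P = 1246.2 / 775 = 1.61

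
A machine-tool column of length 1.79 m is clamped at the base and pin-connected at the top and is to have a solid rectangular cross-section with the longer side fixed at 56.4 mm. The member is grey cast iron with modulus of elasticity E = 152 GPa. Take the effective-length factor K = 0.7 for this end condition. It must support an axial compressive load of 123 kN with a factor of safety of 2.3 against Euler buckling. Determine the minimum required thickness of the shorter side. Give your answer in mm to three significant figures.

Required P_cr = n·P = 2.3 × 123 = 282.9 kN
L_e = K·L = 0.7 × 1.79 = 1.253 m
Required I = P_cr·L_e²/(π²E) = 2.829×10^5 × 1.253² / (π² × 1.52×10^11) = 2.961×10^-7 m⁴
I_req = 2.961×10^5 mm⁴
Rectangle, weak axis: I_min = h·b³/12 with h = 56.4 mm fixed  ⇒  b = (12I/h)^(1/3) = 39.8 mm

b ≈ 39.8 mm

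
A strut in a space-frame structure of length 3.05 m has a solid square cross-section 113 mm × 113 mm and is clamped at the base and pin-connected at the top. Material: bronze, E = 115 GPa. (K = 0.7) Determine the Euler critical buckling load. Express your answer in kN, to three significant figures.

I = a⁴/12 = 113⁴/12 = 1.359×10^7 mm⁴
I = 1.359×10^7 mm⁴ = 1.359×10^-5 m⁴
Effective length L_e = K·L = 0.7 × 3.05 = 2.135 m
P_cr = π²EI / L_e² = π² × 115×10⁹ × 1.359×10^-5 / 2.135² = 3.383×10^6 N

P_cr ≈ 3380 kN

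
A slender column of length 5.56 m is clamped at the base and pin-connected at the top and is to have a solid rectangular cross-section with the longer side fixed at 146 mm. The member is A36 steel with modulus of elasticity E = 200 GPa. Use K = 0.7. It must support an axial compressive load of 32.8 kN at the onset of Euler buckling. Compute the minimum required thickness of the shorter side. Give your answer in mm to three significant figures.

L_e = K·L = 0.7 × 5.56 = 3.892 m
Required I = P_cr·L_e²/(π²E) = 3.280×10^4 × 3.892² / (π² × 2.00×10^11) = 2.517×10^-7 m⁴
I_req = 2.517×10^5 mm⁴
Rectangle, weak axis: I_min = h·b³/12 with h = 146 mm fixed  ⇒  b = (12I/h)^(1/3) = 27.5 mm

b ≈ 27.5 mm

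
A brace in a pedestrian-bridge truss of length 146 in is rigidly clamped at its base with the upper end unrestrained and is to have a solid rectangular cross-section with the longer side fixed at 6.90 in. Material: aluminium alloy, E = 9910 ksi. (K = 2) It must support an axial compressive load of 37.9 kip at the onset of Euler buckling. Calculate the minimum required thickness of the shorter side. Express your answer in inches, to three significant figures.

b ≈ 3.86 in

L_e = K·L = 2 × 146 = 292.0 in
Required I = P_cr·L_e²/(π²E) = 3.790×10^4 × 292.0² / (π² × 9.91×10^6) = 33.04 in⁴
Rectangle, weak axis: I_min = h·b³/12 with h = 6.90 in fixed  ⇒  b = (12I/h)^(1/3) = 3.86 in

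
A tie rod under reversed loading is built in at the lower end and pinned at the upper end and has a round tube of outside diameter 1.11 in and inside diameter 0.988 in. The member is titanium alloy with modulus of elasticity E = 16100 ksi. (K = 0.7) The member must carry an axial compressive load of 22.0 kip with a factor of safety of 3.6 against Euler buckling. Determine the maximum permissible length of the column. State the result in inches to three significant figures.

d_o = 1.11 in, d_i = 0.988 in
I = π(d_o⁴ − d_i⁴)/64 = π(1.11⁴ − 0.9880⁴)/64 = 2.774×10^-2 in⁴
Required critical load P_cr = n·P = 3.6 × 22.0 = 79.20 kip = 7.920×10^4 lb
From P_cr = π²EI/(K·L)²:  L = (1/K)·√(π²EI/P_cr) = (1/0.7)·√(π²×1.61×10^7×2.774×10^-2/7.920×10^4)
L = 10.7 in

L_max ≈ 10.7 in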